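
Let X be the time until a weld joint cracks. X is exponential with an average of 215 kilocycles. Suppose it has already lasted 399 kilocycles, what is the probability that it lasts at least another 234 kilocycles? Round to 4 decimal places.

0.3368

The rate is λ = 1/215 = 0.00465116 per kilocycle.
P(X > s+t | X > s) = e^(−λ(s+t))/e^(−λs) = e^(−λt), independent of s = 399.
P(X > 234) = e^(−1.0884) ≈ 0.3368.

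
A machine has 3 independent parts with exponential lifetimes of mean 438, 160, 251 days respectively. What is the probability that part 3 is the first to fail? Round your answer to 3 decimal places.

Rates: λ_i = 1/mean_i → 0.00228311, 0.00625, 0.00398406; Σλ = 0.0125172.
P(part 3 first) = λ_3/Σλ = 0.00398406/0.0125172 ≈ 0.318.

0.318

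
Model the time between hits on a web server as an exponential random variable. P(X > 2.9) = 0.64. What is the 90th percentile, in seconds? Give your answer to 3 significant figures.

e^(−λ·2.9) = 0.64 ⇒ λ = −ln(0.64)/2.9 = 0.153892.
90th percentile: 1 − e^(−λt) = 0.9, t = −ln(0.1)/λ = 14.9623 seconds.

15.0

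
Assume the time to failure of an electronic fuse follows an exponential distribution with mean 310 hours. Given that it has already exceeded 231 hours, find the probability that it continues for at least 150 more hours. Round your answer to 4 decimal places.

0.6164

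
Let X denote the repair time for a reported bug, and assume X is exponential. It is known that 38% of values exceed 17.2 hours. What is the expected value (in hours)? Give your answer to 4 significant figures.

17.78

e^(−λ·17.2) = 0.38 ⇒ λ = −ln(0.38)/17.2 = 0.0562549.
Mean = 1/λ = 17.7762 hours.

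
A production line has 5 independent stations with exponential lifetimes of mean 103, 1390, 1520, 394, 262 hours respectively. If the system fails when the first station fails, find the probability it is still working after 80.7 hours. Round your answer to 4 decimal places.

0.2448

The first failure time is exponential with rate Σλ_i = 1/103 + 1/1390 + 1/1520 + 1/394 + 1/262 = 0.0174409 per hour.
P(min > 80.7) = e^(−0.0174409·80.7) = e^(−1.4075) ≈ 0.2448.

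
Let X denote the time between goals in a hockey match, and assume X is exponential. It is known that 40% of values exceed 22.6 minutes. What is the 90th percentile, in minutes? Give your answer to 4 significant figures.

56.79

e^(−λ·22.6) = 0.40 ⇒ λ = −ln(0.40)/22.6 = 0.0405438.
90th percentile: 1 − e^(−λt) = 0.9, t = −ln(0.1)/λ = 56.7925 minutes.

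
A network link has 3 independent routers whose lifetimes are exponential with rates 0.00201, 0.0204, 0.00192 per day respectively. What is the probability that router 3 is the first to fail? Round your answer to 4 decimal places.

0.0789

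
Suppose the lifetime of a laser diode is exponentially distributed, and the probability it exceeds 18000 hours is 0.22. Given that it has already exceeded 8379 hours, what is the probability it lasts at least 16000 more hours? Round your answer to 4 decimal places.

0.2603

From e^(−λ·18000) = 0.22, λ = −ln(0.22)/18000 = 0.0000841182.
Memoryless: P(X > 8379+16000 | X > 8379) = P(X > 16000) = e^(−0.0000841182·16000) ≈ 0.2603.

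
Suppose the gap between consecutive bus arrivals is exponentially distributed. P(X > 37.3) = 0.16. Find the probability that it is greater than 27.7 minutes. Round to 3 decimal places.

0.256

e^(−λ·37.3) = 0.16 ⇒ λ = −ln(0.16)/37.3 = 0.0491309.
P(X > 27.7) = e^(−0.0491309·27.7) = e^(−1.3609) ≈ 0.256.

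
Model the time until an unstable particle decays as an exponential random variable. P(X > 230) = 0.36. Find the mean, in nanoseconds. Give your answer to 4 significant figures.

225.1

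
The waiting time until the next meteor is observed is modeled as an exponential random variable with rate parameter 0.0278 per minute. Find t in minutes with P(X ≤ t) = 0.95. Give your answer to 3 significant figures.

108

Set 1 − e^(−λt) = 0.95, so t = −ln(0.05)/λ = 2.9957/0.0278 ≈ 107.76 minutes.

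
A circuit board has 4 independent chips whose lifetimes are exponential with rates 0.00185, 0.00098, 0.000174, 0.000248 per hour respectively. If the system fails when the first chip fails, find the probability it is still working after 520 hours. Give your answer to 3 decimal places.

0.184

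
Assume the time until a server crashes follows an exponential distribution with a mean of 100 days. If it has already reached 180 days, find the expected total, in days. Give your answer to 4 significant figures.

280.0

The rate is λ = 1/100 = 0.01 per day.
By memorylessness, E[X | X > 180] = 180 + 1/λ = 180 + 100 = 280 days.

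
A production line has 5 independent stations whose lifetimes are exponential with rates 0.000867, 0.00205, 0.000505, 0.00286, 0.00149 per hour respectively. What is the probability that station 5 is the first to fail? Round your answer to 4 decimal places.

0.1917

The time to first failure is exponential with rate Σλ = 0.000867 + 0.00205 + 0.000505 + 0.00286 + 0.00149 = 0.007772.
P(station 5 first) = λ_5/Σλ = 0.00149/0.007772 ≈ 0.1917.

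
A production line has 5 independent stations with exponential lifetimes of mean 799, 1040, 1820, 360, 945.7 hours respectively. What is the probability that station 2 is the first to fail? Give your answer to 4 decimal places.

Rates: λ_i = 1/mean_i → 0.00125156, 0.000961538, 0.000549451, 0.00277778, 0.00105742; Σλ = 0.00659775.
P(station 2 first) = λ_2/Σλ = 0.000961538/0.00659775 ≈ 0.1457.

0.1457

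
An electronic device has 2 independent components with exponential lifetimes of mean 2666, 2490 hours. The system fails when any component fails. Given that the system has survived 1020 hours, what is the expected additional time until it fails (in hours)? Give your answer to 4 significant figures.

1287

First-failure rate Σλ = 1/2666 + 1/2490 = 0.0007767.
By memorylessness the expected residual is 1/Σλ = 1287.5 hours, regardless of the 1020 already elapsed.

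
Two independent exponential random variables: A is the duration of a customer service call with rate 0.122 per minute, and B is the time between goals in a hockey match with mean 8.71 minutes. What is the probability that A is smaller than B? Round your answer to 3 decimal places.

λ_1 = 0.122, λ_2 = 1/8.71 = 0.114811.
For independent exponentials, P(A < B) = λ_1/(λ_1+λ_2) = 0.122/0.236811 ≈ 0.515.

0.515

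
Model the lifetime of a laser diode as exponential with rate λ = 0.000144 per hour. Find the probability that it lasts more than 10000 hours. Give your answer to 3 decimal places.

P(X > 10000) = e^(−λ·10000) = e^(−1.44) ≈ 0.237.

0.237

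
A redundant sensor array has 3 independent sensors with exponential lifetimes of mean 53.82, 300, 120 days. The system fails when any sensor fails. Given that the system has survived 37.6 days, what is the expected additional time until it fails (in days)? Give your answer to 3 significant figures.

33.1

First-failure rate Σλ = 1/53.82 + 1/300 + 1/120 = 0.0302471.
By memorylessness the expected residual is 1/Σλ = 33.061 days, regardless of the 37.6 already elapsed.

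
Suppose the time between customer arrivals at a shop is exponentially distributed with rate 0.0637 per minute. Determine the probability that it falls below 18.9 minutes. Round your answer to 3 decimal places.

P(X ≤ 18.9) = 1 − e^(−λ·18.9) = 1 − e^(−1.2039) ≈ 0.700.

0.700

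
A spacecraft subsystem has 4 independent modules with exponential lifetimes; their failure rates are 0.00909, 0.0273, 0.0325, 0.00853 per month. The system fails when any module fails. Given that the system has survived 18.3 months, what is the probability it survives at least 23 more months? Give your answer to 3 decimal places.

0.169

Time to first failure ~ Exp(Σλ) with Σλ = 0.07742.
By memorylessness, P(T > 18.3+23 | T > 18.3) = P(T > 23) = e^(−0.07742·23) ≈ 0.169.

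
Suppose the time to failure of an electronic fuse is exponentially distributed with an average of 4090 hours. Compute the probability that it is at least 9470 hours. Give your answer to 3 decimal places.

The rate is λ = 1/4090 = 0.000244499 per hour.
P(X > 9470) = e^(−λ·9470) = e^(−2.3154) ≈ 0.099.

0.099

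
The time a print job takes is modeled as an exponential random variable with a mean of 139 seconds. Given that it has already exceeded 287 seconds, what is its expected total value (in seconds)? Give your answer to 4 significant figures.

426.0

The rate is λ = 1/139 = 0.00719424 per second.
By memorylessness, E[X | X > 287] = 287 + 1/λ = 287 + 139 = 426 seconds.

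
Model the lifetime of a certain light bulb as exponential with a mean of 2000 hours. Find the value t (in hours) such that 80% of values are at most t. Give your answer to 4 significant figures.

3219

The rate is λ = 1/2000 = 0.0005 per hour.
Set 1 − e^(−λt) = 0.8, so t = −ln(0.2)/λ = 1.6094/0.0005 ≈ 3218.88 hours.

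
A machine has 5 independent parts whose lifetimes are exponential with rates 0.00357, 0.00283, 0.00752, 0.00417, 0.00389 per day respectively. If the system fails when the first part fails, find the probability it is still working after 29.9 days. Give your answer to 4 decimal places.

0.5183

The time to first failure is exponential with rate Σλ = 0.00357 + 0.00283 + 0.00752 + 0.00417 + 0.00389 = 0.02198.
P(min > 29.9) = e^(−0.02198·29.9) = e^(−0.6572) ≈ 0.5183.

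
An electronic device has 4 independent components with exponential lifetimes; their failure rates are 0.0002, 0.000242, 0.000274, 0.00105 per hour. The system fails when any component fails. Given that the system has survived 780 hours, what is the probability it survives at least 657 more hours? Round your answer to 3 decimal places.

Time to first failure ~ Exp(Σλ) with Σλ = 0.001766.
By memorylessness, P(T > 780+657 | T > 780) = P(T > 657) = e^(−0.001766·657) ≈ 0.313.

0.313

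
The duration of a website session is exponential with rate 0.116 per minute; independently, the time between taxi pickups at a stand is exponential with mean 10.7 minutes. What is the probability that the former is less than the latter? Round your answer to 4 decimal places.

0.5538

λ_1 = 0.116, λ_2 = 1/10.7 = 0.0934579.
For independent exponentials, P(the former < the latter) = λ_1/(λ_1+λ_2) = 0.116/0.209458 ≈ 0.5538.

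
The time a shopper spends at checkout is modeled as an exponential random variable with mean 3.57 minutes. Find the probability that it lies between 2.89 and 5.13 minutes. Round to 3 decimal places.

The rate is λ = 1/3.57 = 0.280112 per minute.
P(2.89 < X < 5.13) = e^(−λ·2.89) − e^(−λ·5.13) = 0.44507 − 0.23765 ≈ 0.207.

0.207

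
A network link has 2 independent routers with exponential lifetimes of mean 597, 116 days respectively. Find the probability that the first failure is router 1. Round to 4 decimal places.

0.1627

Rates: λ_i = 1/mean_i → 0.00167504, 0.00862069; Σλ = 0.0102957.
P(router 1 first) = λ_1/Σλ = 0.00167504/0.0102957 ≈ 0.1627.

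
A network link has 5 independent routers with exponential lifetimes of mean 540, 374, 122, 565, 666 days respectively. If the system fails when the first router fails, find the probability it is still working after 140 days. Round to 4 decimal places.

0.1066

The first failure time is exponential with rate Σλ_i = 1/540 + 1/374 + 1/122 + 1/565 + 1/666 = 0.0159938 per day.
P(min > 140) = e^(−0.0159938·140) = e^(−2.2391) ≈ 0.1066.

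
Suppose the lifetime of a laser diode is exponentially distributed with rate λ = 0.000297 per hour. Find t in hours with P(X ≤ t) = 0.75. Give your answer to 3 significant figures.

Set 1 − e^(−λt) = 0.75, so t = −ln(0.25)/λ = 1.3863/0.000297 ≈ 4667.66 hours.

4670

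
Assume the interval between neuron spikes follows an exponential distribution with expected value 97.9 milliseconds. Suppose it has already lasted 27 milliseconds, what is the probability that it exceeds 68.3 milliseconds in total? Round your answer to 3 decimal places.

The rate is λ = 1/97.9 = 0.0102145 per millisecond.
The exponential is memoryless, so the remaining time is again Exp(λ): the condition X > 27 is irrelevant.
P(X > 41.3) = e^(−0.42186) ≈ 0.656.

0.656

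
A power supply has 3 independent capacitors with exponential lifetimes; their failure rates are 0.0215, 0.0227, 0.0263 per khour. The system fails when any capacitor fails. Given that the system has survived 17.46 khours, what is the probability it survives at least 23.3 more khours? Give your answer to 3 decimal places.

0.193

Time to first failure ~ Exp(Σλ) with Σλ = 0.0705.
By memorylessness, P(T > 17.46+23.3 | T > 17.46) = P(T > 23.3) = e^(−0.0705·23.3) ≈ 0.193.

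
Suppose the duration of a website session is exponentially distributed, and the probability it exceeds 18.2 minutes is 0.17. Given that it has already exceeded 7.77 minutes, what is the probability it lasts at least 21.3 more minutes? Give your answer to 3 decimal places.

From e^(−λ·18.2) = 0.17, λ = −ln(0.17)/18.2 = 0.0973603.
Memoryless: P(X > 7.77+21.3 | X > 7.77) = P(X > 21.3) = e^(−0.0973603·21.3) ≈ 0.126.

0.126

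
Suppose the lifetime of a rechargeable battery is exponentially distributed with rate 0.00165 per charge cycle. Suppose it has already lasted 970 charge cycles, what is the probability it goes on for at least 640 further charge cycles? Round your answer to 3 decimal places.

By the memoryless property, P(X > 970+640 | X > 970) = P(X > 640).
P(X > 640) = e^(−1.056) ≈ 0.348.

0.348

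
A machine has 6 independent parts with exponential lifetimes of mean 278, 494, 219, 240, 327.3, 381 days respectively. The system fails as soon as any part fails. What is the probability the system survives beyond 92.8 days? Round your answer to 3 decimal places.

0.156

The first failure time is exponential with rate Σλ_i = 1/278 + 1/494 + 1/219 + 1/240 + 1/327.3 + 1/381 = 0.0200343 per day.
P(min > 92.8) = e^(−0.0200343·92.8) = e^(−1.8592) ≈ 0.156.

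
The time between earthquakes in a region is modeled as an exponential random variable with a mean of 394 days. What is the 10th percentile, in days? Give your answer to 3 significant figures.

41.5

The rate is λ = 1/394 = 0.00253807 per day.
Set 1 − e^(−λt) = 0.1, so t = −ln(0.9)/λ = 0.10536/0.00253807 ≈ 41.512 days.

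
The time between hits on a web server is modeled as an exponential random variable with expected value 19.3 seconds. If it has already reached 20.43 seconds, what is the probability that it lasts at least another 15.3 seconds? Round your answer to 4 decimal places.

The rate is λ = 1/19.3 = 0.0518135 per second.
By the memoryless property, P(X > 20.43+15.3 | X > 20.43) = P(X > 15.3).
P(X > 15.3) = e^(−0.79275) ≈ 0.4526.

0.4526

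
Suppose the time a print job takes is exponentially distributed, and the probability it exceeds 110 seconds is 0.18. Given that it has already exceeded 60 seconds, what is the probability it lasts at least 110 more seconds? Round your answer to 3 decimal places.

0.180

From e^(−λ·110) = 0.18, λ = −ln(0.18)/110 = 0.0155891.
Memoryless: P(X > 60+110 | X > 60) = P(X > 110) = e^(−0.0155891·110) ≈ 0.180.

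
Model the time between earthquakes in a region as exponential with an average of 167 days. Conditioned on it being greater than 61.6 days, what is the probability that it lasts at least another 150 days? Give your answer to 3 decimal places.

The rate is λ = 1/167 = 0.00598802 per day.
P(X > s+t | X > s) = e^(−λ(s+t))/e^(−λs) = e^(−λt), independent of s = 61.6.
P(X > 150) = e^(−0.8982) ≈ 0.407.

0.407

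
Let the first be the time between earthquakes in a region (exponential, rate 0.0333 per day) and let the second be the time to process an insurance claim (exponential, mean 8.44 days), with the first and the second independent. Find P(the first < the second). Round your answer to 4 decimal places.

λ_1 = 0.0333, λ_2 = 1/8.44 = 0.118483.
For independent exponentials, P(the first < the second) = λ_1/(λ_1+λ_2) = 0.0333/0.151783 ≈ 0.2194.

0.2194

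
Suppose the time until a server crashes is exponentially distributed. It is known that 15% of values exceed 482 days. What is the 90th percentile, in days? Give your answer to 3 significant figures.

e^(−λ·482) = 0.15 ⇒ λ = −ln(0.15)/482 = 0.00393593.
90th percentile: 1 − e^(−λt) = 0.9, t = −ln(0.1)/λ = 585.016 days.

585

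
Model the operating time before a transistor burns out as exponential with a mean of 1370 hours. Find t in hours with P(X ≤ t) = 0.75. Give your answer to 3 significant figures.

The rate is λ = 1/1370 = 0.000729927 per hour.
Set 1 − e^(−λt) = 0.75, so t = −ln(0.25)/λ = 1.3863/0.000729927 ≈ 1899.22 hours.

1900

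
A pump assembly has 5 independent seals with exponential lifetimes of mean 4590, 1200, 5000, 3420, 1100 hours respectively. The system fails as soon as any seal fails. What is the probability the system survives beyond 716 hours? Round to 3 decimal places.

0.173

The first failure time is exponential with rate Σλ_i = 1/4590 + 1/1200 + 1/5000 + 1/3420 + 1/1100 = 0.00245269 per hour.
P(min > 716) = e^(−0.00245269·716) = e^(−1.7561) ≈ 0.173.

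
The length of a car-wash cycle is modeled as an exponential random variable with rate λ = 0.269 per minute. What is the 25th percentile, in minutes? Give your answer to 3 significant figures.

Set 1 − e^(−λt) = 0.25, so t = −ln(0.75)/λ = 0.28768/0.269 ≈ 1.06945 minutes.

1.07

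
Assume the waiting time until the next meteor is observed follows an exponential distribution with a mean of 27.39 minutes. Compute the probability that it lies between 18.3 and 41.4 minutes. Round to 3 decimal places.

0.292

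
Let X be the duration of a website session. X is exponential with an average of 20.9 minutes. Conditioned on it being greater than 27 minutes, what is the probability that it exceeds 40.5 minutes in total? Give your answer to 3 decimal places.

The rate is λ = 1/20.9 = 0.0478469 per minute.
By the memoryless property, P(X > 27+13.5 | X > 27) = P(X > 13.5).
P(X > 13.5) = e^(−0.64593) ≈ 0.524.

0.524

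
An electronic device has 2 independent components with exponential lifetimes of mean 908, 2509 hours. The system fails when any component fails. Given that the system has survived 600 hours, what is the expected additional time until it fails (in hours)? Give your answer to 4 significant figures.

666.7

First-failure rate Σλ = 1/908 + 1/2509 = 0.00149989.
By memorylessness the expected residual is 1/Σλ = 666.717 hours, regardless of the 600 already elapsed.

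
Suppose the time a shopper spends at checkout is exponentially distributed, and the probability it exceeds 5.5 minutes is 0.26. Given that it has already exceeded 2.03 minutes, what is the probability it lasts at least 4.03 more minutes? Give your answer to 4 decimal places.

From e^(−λ·5.5) = 0.26, λ = −ln(0.26)/5.5 = 0.244922.
Memoryless: P(X > 2.03+4.03 | X > 2.03) = P(X > 4.03) = e^(−0.244922·4.03) ≈ 0.3727.

0.3727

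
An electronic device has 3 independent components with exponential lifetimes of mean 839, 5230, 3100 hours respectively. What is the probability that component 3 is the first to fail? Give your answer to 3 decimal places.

Rates: λ_i = 1/mean_i → 0.0011919, 0.000191205, 0.000322581; Σλ = 0.00170568.
P(component 3 first) = λ_3/Σλ = 0.000322581/0.00170568 ≈ 0.189.

0.189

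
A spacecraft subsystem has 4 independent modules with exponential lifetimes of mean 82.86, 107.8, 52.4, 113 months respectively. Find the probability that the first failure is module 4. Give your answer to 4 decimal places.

0.1796

Rates: λ_i = 1/mean_i → 0.0120685, 0.00927644, 0.019084, 0.00884956; Σλ = 0.0492785.
P(module 4 first) = λ_4/Σλ = 0.00884956/0.0492785 ≈ 0.1796.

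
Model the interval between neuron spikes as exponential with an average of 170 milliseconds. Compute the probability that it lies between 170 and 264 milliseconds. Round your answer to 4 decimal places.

0.1563

The rate is λ = 1/170 = 0.00588235 per millisecond.
P(170 < X < 264) = e^(−λ·170) − e^(−λ·264) = 0.36788 − 0.21162 ≈ 0.1563.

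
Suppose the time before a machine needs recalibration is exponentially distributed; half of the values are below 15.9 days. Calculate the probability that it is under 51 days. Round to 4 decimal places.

0.8917

For an exponential, median = ln(2)/λ, so λ = ln 2 / 15.9 = 0.0435942 per day.
P(X ≤ 51) = 1 − e^(−λ·51) = 1 − e^(−2.2233) ≈ 0.8917.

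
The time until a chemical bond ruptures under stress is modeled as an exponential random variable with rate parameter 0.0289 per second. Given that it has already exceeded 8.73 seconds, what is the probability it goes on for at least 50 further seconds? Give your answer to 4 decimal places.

0.2357

By the memoryless property, P(X > 8.73+50 | X > 8.73) = P(X > 50).
P(X > 50) = e^(−1.445) ≈ 0.2357.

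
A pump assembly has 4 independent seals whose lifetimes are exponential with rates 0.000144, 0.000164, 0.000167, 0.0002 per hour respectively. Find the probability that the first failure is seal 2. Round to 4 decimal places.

0.2430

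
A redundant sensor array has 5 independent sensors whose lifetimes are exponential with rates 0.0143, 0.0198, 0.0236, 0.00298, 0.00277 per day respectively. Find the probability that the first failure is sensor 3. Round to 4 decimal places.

0.3719

The time to first failure is exponential with rate Σλ = 0.0143 + 0.0198 + 0.0236 + 0.00298 + 0.00277 = 0.06345.
P(sensor 3 first) = λ_3/Σλ = 0.0236/0.06345 ≈ 0.3719.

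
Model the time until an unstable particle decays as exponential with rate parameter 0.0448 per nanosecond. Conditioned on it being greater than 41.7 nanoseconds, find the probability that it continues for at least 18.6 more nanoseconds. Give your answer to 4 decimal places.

P(X > s+t | X > s) = e^(−λ(s+t))/e^(−λs) = e^(−λt), independent of s = 41.7.
P(X > 18.6) = e^(−0.83328) ≈ 0.4346.

0.4346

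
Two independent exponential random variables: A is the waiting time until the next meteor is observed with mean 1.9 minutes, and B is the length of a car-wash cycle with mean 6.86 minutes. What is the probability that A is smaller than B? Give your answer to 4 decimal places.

λ_1 = 1/1.9 = 0.526316, λ_2 = 1/6.86 = 0.145773.
For independent exponentials, P(A < B) = λ_1/(λ_1+λ_2) = 0.526316/0.672088 ≈ 0.7831.

0.7831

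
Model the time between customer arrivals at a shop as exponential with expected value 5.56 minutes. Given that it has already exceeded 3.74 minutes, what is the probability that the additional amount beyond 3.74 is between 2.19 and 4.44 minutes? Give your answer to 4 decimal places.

The rate is λ = 1/5.56 = 0.179856 per minute.
Memoryless: the residual past 3.74 is again Exp(λ).
P(2.19 < residual < 4.44) = e^(−λ·2.19) − e^(−λ·4.44) = 0.67443 − 0.44998 ≈ 0.2245.

0.2245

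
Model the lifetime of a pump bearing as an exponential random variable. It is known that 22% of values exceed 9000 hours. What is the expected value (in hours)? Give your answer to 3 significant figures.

5940

e^(−λ·9000) = 0.22 ⇒ λ = −ln(0.22)/9000 = 0.000168236.
Mean = 1/λ = 5944.02 hours.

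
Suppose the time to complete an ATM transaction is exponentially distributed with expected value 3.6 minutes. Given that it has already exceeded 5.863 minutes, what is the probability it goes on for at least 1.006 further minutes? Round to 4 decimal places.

0.7562

The rate is λ = 1/3.6 = 0.277778 per minute.
The exponential is memoryless, so the remaining time is again Exp(λ): the condition X > 5.863 is irrelevant.
P(X > 1.006) = e^(−0.27944) ≈ 0.7562.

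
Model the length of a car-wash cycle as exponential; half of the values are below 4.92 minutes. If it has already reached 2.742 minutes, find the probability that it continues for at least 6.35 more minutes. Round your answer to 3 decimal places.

0.409

For an exponential, median = ln(2)/λ, so λ = ln 2 / 4.92 = 0.140884 per minute.
The exponential is memoryless, so the remaining time is again Exp(λ): the condition X > 2.742 is irrelevant.
P(X > 6.35) = e^(−0.89461) ≈ 0.409.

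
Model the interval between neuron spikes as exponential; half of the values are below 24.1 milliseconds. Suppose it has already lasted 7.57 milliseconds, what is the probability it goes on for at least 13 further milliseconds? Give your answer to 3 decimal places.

For an exponential, median = ln(2)/λ, so λ = ln 2 / 24.1 = 0.0287613 per millisecond.
The exponential is memoryless, so the remaining time is again Exp(λ): the condition X > 7.57 is irrelevant.
P(X > 13) = e^(−0.3739) ≈ 0.688.

0.688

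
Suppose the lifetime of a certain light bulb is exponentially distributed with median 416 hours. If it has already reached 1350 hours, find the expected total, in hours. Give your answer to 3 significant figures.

For an exponential, median = ln(2)/λ, so λ = ln 2 / 416 = 0.00166622 per hour.
By memorylessness, E[X | X > 1350] = 1350 + 1/λ = 1350 + 600.161 = 1950.16 hours.

1950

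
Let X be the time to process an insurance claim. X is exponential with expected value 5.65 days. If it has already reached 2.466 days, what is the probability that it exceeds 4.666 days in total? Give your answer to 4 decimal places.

The rate is λ = 1/5.65 = 0.176991 per day.
The exponential is memoryless, so the remaining time is again Exp(λ): the condition X > 2.466 is irrelevant.
P(X > 2.2) = e^(−0.38938) ≈ 0.6775.

0.6775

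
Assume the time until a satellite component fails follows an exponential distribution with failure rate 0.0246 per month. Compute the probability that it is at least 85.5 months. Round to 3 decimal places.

P(X > 85.5) = e^(−λ·85.5) = e^(−2.1033) ≈ 0.122.

0.122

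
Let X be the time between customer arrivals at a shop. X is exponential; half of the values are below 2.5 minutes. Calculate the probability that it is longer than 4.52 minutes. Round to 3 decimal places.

0.286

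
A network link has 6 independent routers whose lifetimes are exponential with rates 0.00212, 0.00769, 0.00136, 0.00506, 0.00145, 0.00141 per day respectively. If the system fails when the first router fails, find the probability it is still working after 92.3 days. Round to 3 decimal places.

0.172

The time to first failure is exponential with rate Σλ = 0.00212 + 0.00769 + 0.00136 + 0.00506 + 0.00145 + 0.00141 = 0.01909.
P(min > 92.3) = e^(−0.01909·92.3) = e^(−1.762) ≈ 0.172.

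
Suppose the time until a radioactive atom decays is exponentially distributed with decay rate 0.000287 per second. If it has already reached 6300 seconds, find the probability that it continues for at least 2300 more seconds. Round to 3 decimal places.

The exponential is memoryless, so the remaining time is again Exp(λ): the condition X > 6300 is irrelevant.
P(X > 2300) = e^(−0.6601) ≈ 0.517.

0.517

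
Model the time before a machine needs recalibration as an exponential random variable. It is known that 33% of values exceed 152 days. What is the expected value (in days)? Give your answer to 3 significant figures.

e^(−λ·152) = 0.33 ⇒ λ = −ln(0.33)/152 = 0.00729383.
Mean = 1/λ = 137.102 days.

137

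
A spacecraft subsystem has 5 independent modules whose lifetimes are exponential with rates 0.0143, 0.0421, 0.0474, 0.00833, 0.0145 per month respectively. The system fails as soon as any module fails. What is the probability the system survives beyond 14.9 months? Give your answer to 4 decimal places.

0.1516

The time to first failure is exponential with rate Σλ = 0.0143 + 0.0421 + 0.0474 + 0.00833 + 0.0145 = 0.12663.
P(min > 14.9) = e^(−0.12663·14.9) = e^(−1.8868) ≈ 0.1516.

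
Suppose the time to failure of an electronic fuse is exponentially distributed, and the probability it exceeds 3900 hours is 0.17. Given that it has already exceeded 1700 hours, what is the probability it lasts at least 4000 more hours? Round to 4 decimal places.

0.1624

From e^(−λ·3900) = 0.17, λ = −ln(0.17)/3900 = 0.000454348.
Memoryless: P(X > 1700+4000 | X > 1700) = P(X > 4000) = e^(−0.000454348·4000) ≈ 0.1624.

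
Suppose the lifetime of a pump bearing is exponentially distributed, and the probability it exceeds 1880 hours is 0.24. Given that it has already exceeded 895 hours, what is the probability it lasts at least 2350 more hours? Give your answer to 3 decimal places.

From e^(−λ·1880) = 0.24, λ = −ln(0.24)/1880 = 0.000759104.
Memoryless: P(X > 895+2350 | X > 895) = P(X > 2350) = e^(−0.000759104·2350) ≈ 0.168.

0.168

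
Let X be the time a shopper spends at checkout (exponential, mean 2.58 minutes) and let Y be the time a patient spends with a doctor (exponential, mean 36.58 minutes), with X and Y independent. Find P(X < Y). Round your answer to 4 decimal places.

0.9341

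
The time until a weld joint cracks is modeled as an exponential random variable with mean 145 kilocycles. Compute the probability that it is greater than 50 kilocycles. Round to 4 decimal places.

0.7083

The rate is λ = 1/145 = 0.00689655 per kilocycle.
P(X > 50) = e^(−λ·50) = e^(−0.34483) ≈ 0.7083.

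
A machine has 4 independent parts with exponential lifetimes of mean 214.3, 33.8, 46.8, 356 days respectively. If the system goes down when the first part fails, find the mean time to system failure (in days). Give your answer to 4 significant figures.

17.11

The first failure time is exponential with rate Σλ_i = 1/214.3 + 1/33.8 + 1/46.8 + 1/356 = 0.0584287 per day.
E[min] = 1/Σλ = 1/0.0584287 = 17.1149 days.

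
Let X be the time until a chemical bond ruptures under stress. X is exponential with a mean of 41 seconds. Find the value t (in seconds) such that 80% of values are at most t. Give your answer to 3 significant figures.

66.0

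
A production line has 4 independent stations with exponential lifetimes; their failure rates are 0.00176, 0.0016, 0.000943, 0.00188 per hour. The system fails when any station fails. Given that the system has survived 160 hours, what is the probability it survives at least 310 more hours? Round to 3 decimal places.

0.147

Time to first failure ~ Exp(Σλ) with Σλ = 0.006183.
By memorylessness, P(T > 160+310 | T > 160) = P(T > 310) = e^(−0.006183·310) ≈ 0.147.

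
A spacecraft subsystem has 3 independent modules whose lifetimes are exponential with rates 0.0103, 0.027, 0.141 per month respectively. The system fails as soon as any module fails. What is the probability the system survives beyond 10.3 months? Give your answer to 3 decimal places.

0.159

The time to first failure is exponential with rate Σλ = 0.0103 + 0.027 + 0.141 = 0.1783.
P(min > 10.3) = e^(−0.1783·10.3) = e^(−1.8365) ≈ 0.159.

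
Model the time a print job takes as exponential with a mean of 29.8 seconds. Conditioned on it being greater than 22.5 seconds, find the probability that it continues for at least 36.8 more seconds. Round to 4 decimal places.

0.2909

The rate is λ = 1/29.8 = 0.033557 per second.
P(X > s+t | X > s) = e^(−λ(s+t))/e^(−λs) = e^(−λt), independent of s = 22.5.
P(X > 36.8) = e^(−1.2349) ≈ 0.2909.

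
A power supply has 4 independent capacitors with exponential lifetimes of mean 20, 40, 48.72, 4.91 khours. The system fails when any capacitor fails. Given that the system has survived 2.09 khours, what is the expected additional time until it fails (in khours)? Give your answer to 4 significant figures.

First-failure rate Σλ = 1/20 + 1/40 + 1/48.72 + 1/4.91 = 0.299191.
By memorylessness the expected residual is 1/Σλ = 3.34234 khours, regardless of the 2.09 already elapsed.

3.342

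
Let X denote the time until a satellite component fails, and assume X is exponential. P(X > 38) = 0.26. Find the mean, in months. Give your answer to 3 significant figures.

28.2

e^(−λ·38) = 0.26 ⇒ λ = −ln(0.26)/38 = 0.0354493.
Mean = 1/λ = 28.2093 months.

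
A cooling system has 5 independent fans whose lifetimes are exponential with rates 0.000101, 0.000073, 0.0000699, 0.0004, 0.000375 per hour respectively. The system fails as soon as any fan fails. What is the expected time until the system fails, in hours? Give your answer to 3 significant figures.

981

The time to first failure is exponential with rate Σλ = 0.000101 + 0.000073 + 0.0000699 + 0.0004 + 0.000375 = 0.0010189.
E[min] = 1/Σλ = 1/0.0010189 = 981.451 hours.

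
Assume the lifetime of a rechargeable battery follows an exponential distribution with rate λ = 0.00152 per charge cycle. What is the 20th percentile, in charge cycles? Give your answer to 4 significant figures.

Set 1 − e^(−λt) = 0.2, so t = −ln(0.8)/λ = 0.22314/0.00152 ≈ 146.805 charge cycles.

146.8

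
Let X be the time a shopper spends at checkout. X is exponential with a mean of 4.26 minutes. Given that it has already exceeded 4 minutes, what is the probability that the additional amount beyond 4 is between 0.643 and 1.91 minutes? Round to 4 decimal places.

The rate is λ = 1/4.26 = 0.234742 per minute.
Memoryless: the residual past 4 is again Exp(λ).
P(0.643 < residual < 1.91) = e^(−λ·0.643) − e^(−λ·1.91) = 0.85990 − 0.63868 ≈ 0.2212.

0.2212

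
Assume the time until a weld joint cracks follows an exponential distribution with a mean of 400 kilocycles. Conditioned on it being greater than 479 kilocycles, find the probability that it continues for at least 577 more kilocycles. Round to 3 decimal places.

The rate is λ = 1/400 = 0.0025 per kilocycle.
By the memoryless property, P(X > 479+577 | X > 479) = P(X > 577).
P(X > 577) = e^(−1.4425) ≈ 0.236.

0.236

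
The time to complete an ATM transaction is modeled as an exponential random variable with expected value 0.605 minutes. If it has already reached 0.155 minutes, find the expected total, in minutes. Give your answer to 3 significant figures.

The rate is λ = 1/0.605 = 1.65289 per minute.
By memorylessness, E[X | X > 0.155] = 0.155 + 1/λ = 0.155 + 0.605 = 0.76 minutes.

0.760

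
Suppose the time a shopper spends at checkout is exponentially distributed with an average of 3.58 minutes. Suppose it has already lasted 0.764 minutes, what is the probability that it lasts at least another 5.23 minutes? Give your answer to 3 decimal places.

0.232

The rate is λ = 1/3.58 = 0.27933 per minute.
P(X > s+t | X > s) = e^(−λ(s+t))/e^(−λs) = e^(−λt), independent of s = 0.764.
P(X > 5.23) = e^(−1.4609) ≈ 0.232.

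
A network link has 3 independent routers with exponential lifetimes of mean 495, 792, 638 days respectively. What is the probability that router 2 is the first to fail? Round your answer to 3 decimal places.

0.260

Rates: λ_i = 1/mean_i → 0.0020202, 0.00126263, 0.0015674; Σλ = 0.00485023.
P(router 2 first) = λ_2/Σλ = 0.00126263/0.00485023 ≈ 0.260.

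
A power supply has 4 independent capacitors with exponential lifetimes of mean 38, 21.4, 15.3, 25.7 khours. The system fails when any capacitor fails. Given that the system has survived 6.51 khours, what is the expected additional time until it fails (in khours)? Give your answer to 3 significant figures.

First-failure rate Σλ = 1/38 + 1/21.4 + 1/15.3 + 1/25.7 = 0.177315.
By memorylessness the expected residual is 1/Σλ = 5.63969 khours, regardless of the 6.51 already elapsed.

5.64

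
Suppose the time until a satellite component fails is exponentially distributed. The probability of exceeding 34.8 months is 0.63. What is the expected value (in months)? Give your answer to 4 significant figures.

e^(−λ·34.8) = 0.63 ⇒ λ = −ln(0.63)/34.8 = 0.0132769.
Mean = 1/λ = 75.3189 months.

75.32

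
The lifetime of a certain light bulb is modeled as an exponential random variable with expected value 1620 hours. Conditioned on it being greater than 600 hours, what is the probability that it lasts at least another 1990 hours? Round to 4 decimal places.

The rate is λ = 1/1620 = 0.000617284 per hour.
P(X > s+t | X > s) = e^(−λ(s+t))/e^(−λs) = e^(−λt), independent of s = 600.
P(X > 1990) = e^(−1.2284) ≈ 0.2928.

0.2928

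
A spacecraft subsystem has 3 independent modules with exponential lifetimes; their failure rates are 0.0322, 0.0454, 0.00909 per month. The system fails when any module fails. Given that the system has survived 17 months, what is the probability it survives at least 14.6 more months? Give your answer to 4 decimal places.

0.2820

Time to first failure ~ Exp(Σλ) with Σλ = 0.08669.
By memorylessness, P(T > 17+14.6 | T > 17) = P(T > 14.6) = e^(−0.08669·14.6) ≈ 0.2820.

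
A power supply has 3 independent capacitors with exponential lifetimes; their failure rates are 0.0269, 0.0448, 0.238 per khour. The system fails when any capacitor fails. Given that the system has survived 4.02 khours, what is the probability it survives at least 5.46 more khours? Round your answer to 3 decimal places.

Time to first failure ~ Exp(Σλ) with Σλ = 0.3097.
By memorylessness, P(T > 4.02+5.46 | T > 4.02) = P(T > 5.46) = e^(−0.3097·5.46) ≈ 0.184.

0.184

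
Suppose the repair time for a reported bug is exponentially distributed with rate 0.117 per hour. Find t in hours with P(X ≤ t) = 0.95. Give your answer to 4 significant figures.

Set 1 − e^(−λt) = 0.95, so t = −ln(0.05)/λ = 2.9957/0.117 ≈ 25.6045 hours.

25.60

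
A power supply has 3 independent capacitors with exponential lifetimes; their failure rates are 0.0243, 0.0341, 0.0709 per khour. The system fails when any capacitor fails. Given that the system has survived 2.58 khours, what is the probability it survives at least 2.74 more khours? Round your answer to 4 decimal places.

0.7017

Time to first failure ~ Exp(Σλ) with Σλ = 0.1293.
By memorylessness, P(T > 2.58+2.74 | T > 2.58) = P(T > 2.74) = e^(−0.1293·2.74) ≈ 0.7017.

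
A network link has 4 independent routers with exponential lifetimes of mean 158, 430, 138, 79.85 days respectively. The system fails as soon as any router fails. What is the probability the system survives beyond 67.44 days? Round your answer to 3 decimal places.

The first failure time is exponential with rate Σλ_i = 1/158 + 1/430 + 1/138 + 1/79.85 = 0.0284246 per day.
P(min > 67.44) = e^(−0.0284246·67.44) = e^(−1.917) ≈ 0.147.

0.147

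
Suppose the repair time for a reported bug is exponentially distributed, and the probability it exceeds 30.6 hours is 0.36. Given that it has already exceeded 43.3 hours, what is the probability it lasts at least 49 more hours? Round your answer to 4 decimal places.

0.1948

From e^(−λ·30.6) = 0.36, λ = −ln(0.36)/30.6 = 0.0333873.
Memoryless: P(X > 43.3+49 | X > 43.3) = P(X > 49) = e^(−0.0333873·49) ≈ 0.1948.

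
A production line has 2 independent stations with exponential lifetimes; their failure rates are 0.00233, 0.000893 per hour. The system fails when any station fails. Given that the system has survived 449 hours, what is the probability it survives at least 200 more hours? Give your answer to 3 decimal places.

Time to first failure ~ Exp(Σλ) with Σλ = 0.003223.
By memorylessness, P(T > 449+200 | T > 449) = P(T > 200) = e^(−0.003223·200) ≈ 0.525.

0.525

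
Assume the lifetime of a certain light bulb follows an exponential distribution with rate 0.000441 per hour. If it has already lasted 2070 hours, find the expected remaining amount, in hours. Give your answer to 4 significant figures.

By memorylessness, the remaining amount past any threshold is again Exp(λ) with mean 1/λ = 2267.57 hours.

2268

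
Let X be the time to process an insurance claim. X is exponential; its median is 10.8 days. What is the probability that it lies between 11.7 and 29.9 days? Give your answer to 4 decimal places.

For an exponential, median = ln(2)/λ, so λ = ln 2 / 10.8 = 0.0641803 per day.
P(11.7 < X < 29.9) = e^(−λ·11.7) − e^(−λ·29.9) = 0.47194 − 0.14675 ≈ 0.3252.

0.3252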